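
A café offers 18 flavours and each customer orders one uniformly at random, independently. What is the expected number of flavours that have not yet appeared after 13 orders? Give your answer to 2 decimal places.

For each flavour, P(unseen after 13) = (17/18)^13 = 0.476.
By linearity of expectation, E[unseen] = 18·(17/18)^13 = 8.562.

8.56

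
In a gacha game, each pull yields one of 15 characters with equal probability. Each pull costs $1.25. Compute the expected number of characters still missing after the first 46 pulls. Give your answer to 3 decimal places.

For each character, P(unseen after 46) = (14/15)^46 = 0.0418.
By linearity of expectation, E[unseen] = 15·(14/15)^46 = 0.6277.

0.628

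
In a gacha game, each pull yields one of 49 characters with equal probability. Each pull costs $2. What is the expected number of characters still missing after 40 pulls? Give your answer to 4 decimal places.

For each character, P(unseen after 40) = (48/49)^40 = 0.43834.
By linearity of expectation, E[unseen] = 49·(48/49)^40 = 21.47842.

21.4784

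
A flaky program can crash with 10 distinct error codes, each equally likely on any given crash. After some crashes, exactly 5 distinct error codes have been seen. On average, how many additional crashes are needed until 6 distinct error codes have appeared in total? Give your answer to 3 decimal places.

2.000

The wait to go from k to k+1 distinct error codes is geometric with mean 10/(10-k).
Only the k = 5 term is needed: E = 10/5 = 2.0000.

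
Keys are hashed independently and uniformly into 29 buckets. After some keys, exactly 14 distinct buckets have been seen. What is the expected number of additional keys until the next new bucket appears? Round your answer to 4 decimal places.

Each key yields a new bucket with probability (29-14)/29 = 15/29, so the wait is geometric with mean 29/15.
E = 29/15 = 1.93333.

1.9333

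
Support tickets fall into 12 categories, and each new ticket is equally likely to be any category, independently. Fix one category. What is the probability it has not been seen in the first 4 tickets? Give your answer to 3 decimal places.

0.706

Each ticket misses the fixed category with probability (12-1)/12 = 11/12, independently.
P(still missing after 4) = (11/12)^4 = 0.7061.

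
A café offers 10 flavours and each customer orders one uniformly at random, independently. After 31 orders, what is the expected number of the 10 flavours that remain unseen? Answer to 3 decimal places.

0.382

For each flavour, P(unseen after 31) = (9/10)^31 = 0.0382.
By linearity of expectation, E[unseen] = 10·(9/10)^31 = 0.3815.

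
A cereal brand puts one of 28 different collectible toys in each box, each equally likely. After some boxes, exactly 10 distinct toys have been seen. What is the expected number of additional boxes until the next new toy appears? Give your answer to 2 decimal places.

The number of boxes until the next new toy is geometric with success probability 18/28, so its mean is 28/18.
E = 28/18 = 1.556.

1.56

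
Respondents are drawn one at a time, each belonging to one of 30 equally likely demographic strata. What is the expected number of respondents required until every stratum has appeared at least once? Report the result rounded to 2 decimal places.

119.85

After k distinct strata have appeared, the next respondent gives a new one with probability (30-k)/30, so the expected wait for the (k+1)-th is 30/(30-k).
E[T] = 30/30 + 30/29 + 30/28 + ... + 30/2 + 30/1 = 30·H_{30}.
H_{30} = 3.995, so E[T] = 119.850.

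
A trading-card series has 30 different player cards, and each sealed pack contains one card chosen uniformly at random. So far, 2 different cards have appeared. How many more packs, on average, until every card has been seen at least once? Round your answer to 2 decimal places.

117.82

From k distinct to k+1 distinct takes on average 30/(30-k) packs.
Sum over k = 2,...,29: E = 30/28 + 30/27 + 30/26 + ... + 30/2 + 30/1 = 117.815.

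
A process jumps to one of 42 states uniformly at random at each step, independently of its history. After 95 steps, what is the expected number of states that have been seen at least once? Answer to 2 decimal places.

For each state, P(seen in 95 steps) = 1 - (41/42)^95 = 0.899.
By linearity of expectation, E[distinct seen] = 42·(1 - (41/42)^95) = 37.744.

37.74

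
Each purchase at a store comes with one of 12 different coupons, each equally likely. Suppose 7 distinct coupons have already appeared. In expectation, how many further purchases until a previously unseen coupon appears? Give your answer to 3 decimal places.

2.400

The number of purchases until the next new coupon is geometric with success probability 5/12, so its mean is 12/5.
E = 12/5 = 2.4000.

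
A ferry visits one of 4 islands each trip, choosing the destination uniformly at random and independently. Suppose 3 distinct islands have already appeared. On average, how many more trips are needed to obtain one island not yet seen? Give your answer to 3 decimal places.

Each trip yields a new island with probability (4-3)/4 = 1/4, so the wait is geometric with mean 4/1.
E = 4/1 = 4.0000.

4.000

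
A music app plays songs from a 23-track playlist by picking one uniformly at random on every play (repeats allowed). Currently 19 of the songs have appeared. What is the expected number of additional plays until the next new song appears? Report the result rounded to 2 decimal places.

5.75

The number of plays until the next new song is geometric with success probability 4/23, so its mean is 23/4.
E = 23/4 = 5.750.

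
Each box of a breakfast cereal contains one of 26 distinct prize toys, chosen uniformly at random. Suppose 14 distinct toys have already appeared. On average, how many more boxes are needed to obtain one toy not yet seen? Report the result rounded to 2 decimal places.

2.17

Each box yields a new toy with probability (26-14)/26 = 12/26, so the wait is geometric with mean 26/12.
E = 26/12 = 2.167.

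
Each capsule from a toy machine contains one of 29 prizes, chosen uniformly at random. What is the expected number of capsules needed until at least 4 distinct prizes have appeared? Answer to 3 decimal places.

4.225

Going from k to k+1 distinct takes a geometric number of capsules with mean 29/(29-k).
Sum over k = 0,...,3: E = 29/29 + 29/28 + 29/27 + 29/26 = 4.2252.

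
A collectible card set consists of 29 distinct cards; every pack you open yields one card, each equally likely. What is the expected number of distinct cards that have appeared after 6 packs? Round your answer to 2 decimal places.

For each card, P(seen in 6 packs) = 1 - (28/29)^6 = 0.190.
By linearity of expectation, E[distinct seen] = 29·(1 - (28/29)^6) = 5.506.

5.51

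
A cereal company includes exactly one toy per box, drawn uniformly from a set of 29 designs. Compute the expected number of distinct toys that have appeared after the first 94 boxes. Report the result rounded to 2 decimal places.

For each toy, P(seen in 94 boxes) = 1 - (28/29)^94 = 0.963.
By linearity of expectation, E[distinct seen] = 29·(1 - (28/29)^94) = 27.929.

27.93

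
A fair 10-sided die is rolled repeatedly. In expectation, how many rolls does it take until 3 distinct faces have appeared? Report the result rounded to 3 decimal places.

With k distinct faces already seen, the next new one arrives after an expected 10/(10-k) rolls.
Sum over k = 0,...,2: E = 10/10 + 10/9 + 10/8 = 3.3611.

3.361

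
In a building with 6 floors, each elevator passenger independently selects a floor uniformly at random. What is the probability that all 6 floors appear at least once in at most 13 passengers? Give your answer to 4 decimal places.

Let A_i be the event that floor i is missing after 13 passengers. By inclusion–exclusion on the A_i,
P(all seen) = Σ_{j=0}^{6} (-1)^j C(6,j)((6-j)/6)^13
= 1.00000 - 0.56078 + 0.07707 - 0.00244 + 0.00001 - 0.00000 + 0.00000
= 0.51386.

0.5139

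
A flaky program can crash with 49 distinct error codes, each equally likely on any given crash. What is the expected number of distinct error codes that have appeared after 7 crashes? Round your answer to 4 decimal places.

For each error code, P(seen in 7 crashes) = 1 - (48/49)^7 = 0.13440.
By linearity of expectation, E[distinct seen] = 49·(1 - (48/49)^7) = 6.58571.

6.5857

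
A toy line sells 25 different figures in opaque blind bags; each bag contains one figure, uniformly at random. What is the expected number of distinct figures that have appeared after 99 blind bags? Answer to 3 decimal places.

24.561

For each figure, P(seen in 99 blind bags) = 1 - (24/25)^99 = 0.9824.
By linearity of expectation, E[distinct seen] = 25·(1 - (24/25)^99) = 24.5607.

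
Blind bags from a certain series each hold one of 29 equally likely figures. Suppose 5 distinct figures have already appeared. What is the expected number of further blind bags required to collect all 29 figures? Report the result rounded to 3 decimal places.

109.503

From k distinct to k+1 distinct takes on average 29/(29-k) blind bags.
Sum over k = 5,...,28: E = 29/24 + 29/23 + 29/22 + ... + 29/2 + 29/1 = 109.5028.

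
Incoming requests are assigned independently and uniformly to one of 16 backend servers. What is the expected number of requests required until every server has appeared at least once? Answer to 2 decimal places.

Split into phases: going from k distinct to k+1 distinct takes on average 16/(16-k) requests.
E[T] = 16/16 + 16/15 + 16/14 + ... + 16/2 + 16/1 = 16·H_{16}.
H_{16} = 3.381, so E[T] = 54.092.

54.09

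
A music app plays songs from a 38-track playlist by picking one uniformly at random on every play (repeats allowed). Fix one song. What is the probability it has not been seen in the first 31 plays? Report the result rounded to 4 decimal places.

0.4375

On each play the fixed song fails to appear with probability 37/38.
P(still missing after 31) = (37/38)^31 = 0.43748.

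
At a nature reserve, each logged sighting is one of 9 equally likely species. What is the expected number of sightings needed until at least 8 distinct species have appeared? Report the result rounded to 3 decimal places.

16.461

With k distinct species already seen, the next new one arrives after an expected 9/(9-k) sightings.
Sum over k = 0,...,7: E = 9/9 + 9/8 + 9/7 + ... + 9/3 + 9/2 = 16.4607.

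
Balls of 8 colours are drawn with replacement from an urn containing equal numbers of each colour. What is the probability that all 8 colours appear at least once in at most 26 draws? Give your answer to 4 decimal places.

0.7670

By inclusion–exclusion over which colours are missing,
P(all seen) = Σ_{j=0}^{8} (-1)^j C(8,j)((8-j)/8)^26
= 1.00000 - 0.24848 + 0.01580 - 0.00028 + 0.00000 - 0.00000 + 0.00000 - 0.00000 + 0.00000
= 0.76704.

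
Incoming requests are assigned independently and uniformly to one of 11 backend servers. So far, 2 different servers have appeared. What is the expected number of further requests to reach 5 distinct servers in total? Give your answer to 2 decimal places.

4.17

From k distinct to k+1 distinct takes on average 11/(11-k) requests.
Sum over k = 2,...,4: E = 11/9 + 11/8 + 11/7 = 4.169.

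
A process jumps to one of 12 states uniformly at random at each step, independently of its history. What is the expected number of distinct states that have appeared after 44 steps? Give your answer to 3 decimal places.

11.739

For each state, P(seen in 44 steps) = 1 - (11/12)^44 = 0.9783.
By linearity of expectation, E[distinct seen] = 12·(1 - (11/12)^44) = 11.7391.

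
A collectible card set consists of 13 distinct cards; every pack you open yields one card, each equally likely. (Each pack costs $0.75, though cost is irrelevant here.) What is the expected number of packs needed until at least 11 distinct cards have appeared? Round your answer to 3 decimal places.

Going from k to k+1 distinct takes a geometric number of packs with mean 13/(13-k).
Sum over k = 0,...,10: E = 13/13 + 13/12 + 13/11 + ... + 13/4 + 13/3 = 21.8417.

21.842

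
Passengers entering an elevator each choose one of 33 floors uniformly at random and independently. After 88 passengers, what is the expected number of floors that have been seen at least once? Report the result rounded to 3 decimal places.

For each floor, P(seen in 88 passengers) = 1 - (32/33)^88 = 0.9333.
By linearity of expectation, E[distinct seen] = 33·(1 - (32/33)^88) = 30.7997.

30.800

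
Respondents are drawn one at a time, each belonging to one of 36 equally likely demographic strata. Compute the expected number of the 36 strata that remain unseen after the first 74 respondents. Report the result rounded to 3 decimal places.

For each stratum, P(unseen after 74) = (35/36)^74 = 0.1244.
By linearity of expectation, E[unseen] = 36·(35/36)^74 = 4.4766.

4.477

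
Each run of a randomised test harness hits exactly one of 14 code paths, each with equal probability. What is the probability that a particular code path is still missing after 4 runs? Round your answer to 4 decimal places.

On each run the fixed code path fails to appear with probability 13/14.
P(still missing after 4) = (13/14)^4 = 0.74347.

0.7435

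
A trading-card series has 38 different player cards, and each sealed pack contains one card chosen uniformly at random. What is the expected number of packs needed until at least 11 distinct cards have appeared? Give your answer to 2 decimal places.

12.78

Going from k to k+1 distinct takes a geometric number of packs with mean 38/(38-k).
Sum over k = 0,...,10: E = 38/38 + 38/37 + 38/36 + ... + 38/29 + 38/28 = 12.785.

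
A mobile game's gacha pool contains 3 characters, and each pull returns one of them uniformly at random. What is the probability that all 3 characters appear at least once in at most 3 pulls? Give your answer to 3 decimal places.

By inclusion–exclusion over which characters are missing,
P(all seen) = Σ_{j=0}^{3} (-1)^j C(3,j)((3-j)/3)^3
= 1.0000 - 0.8889 + 0.1111 - 0.0000
= 0.2222.

0.222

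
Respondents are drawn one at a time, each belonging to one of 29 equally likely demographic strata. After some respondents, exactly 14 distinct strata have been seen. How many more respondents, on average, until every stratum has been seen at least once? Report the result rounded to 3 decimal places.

The wait to go from k to k+1 distinct strata is geometric with mean 29/(29-k).
Sum over k = 14,...,28: E = 29/15 + 29/14 + 29/13 + ... + 29/2 + 29/1 = 96.2286.

96.229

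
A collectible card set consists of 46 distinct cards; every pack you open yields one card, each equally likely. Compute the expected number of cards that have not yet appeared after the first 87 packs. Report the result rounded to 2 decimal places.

6.80

For each card, P(unseen after 87) = (45/46)^87 = 0.148.
By linearity of expectation, E[unseen] = 46·(45/46)^87 = 6.797.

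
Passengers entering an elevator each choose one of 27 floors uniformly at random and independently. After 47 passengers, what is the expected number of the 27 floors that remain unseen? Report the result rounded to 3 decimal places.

4.582

For each floor, P(unseen after 47) = (26/27)^47 = 0.1697.
By linearity of expectation, E[unseen] = 27·(26/27)^47 = 4.5816.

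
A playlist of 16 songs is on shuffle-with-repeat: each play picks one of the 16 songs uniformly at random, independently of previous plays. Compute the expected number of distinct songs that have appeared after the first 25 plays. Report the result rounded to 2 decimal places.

For each song, P(seen in 25 plays) = 1 - (15/16)^25 = 0.801.
By linearity of expectation, E[distinct seen] = 16·(1 - (15/16)^25) = 12.813.

12.81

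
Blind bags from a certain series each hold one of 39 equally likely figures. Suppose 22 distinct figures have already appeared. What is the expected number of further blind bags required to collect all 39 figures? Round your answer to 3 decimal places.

From k distinct to k+1 distinct takes on average 39/(39-k) blind bags.
Sum over k = 22,...,38: E = 39/17 + 39/16 + 39/15 + ... + 39/2 + 39/1 = 134.1425.

134.143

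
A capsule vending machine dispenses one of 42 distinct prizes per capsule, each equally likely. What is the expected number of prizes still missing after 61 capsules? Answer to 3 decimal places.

For each prize, P(unseen after 61) = (41/42)^61 = 0.2299.
By linearity of expectation, E[unseen] = 42·(41/42)^61 = 9.6573.

9.657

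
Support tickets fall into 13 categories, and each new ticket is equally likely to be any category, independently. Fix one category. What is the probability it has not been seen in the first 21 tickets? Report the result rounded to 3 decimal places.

On each ticket the fixed category fails to appear with probability 12/13.
P(still missing after 21) = (12/13)^21 = 0.1862.

0.186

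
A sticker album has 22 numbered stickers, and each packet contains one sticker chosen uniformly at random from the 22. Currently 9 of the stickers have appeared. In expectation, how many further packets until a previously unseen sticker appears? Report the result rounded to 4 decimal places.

1.6923

The number of packets until the next new sticker is geometric with success probability 13/22, so its mean is 22/13.
E = 22/13 = 1.69231.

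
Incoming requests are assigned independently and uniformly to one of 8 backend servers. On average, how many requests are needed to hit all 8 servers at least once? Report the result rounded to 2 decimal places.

21.74

Split into phases: going from k distinct to k+1 distinct takes on average 8/(8-k) requests.
E[T] = 8/8 + 8/7 + 8/6 + ... + 8/2 + 8/1 = 8·H_{8}.
H_{8} = 2.718, so E[T] = 21.743.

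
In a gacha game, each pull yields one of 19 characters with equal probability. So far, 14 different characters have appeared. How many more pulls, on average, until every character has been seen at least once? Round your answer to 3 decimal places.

From k distinct to k+1 distinct takes on average 19/(19-k) pulls.
Sum over k = 14,...,18: E = 19/5 + 19/4 + 19/3 + 19/2 + 19/1 = 43.3833.

43.383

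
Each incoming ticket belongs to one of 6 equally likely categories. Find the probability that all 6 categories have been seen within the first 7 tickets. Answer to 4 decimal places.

By inclusion–exclusion over which categories are missing,
P(all seen) = Σ_{j=0}^{6} (-1)^j C(6,j)((6-j)/6)^7
= 1.00000 - 1.67449 + 0.87791 - 0.15625 + 0.00686 - 0.00002 + 0.00000
= 0.05401.

0.0540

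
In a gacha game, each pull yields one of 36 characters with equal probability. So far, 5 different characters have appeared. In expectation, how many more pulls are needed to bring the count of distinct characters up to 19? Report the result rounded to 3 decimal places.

21.157

From k distinct to k+1 distinct takes on average 36/(36-k) pulls.
Sum over k = 5,...,18: E = 36/31 + 36/30 + 36/29 + ... + 36/19 + 36/18 = 21.1569.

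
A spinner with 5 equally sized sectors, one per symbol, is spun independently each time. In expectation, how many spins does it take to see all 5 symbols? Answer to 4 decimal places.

11.4167

The wait to go from k to k+1 distinct symbols is geometric with mean 5/(5-k).
E[T] = 5/5 + 5/4 + 5/3 + 5/2 + 5/1 = 5·H_{5}.
H_{5} = 2.28333, so E[T] = 11.41667.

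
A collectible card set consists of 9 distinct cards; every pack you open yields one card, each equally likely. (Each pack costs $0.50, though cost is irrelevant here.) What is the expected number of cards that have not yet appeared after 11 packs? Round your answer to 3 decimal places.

2.464

For each card, P(unseen after 11) = (8/9)^11 = 0.2737.
By linearity of expectation, E[unseen] = 9·(8/9)^11 = 2.4636.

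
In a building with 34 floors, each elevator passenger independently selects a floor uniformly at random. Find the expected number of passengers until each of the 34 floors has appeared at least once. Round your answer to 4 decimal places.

140.0191

Split into phases: going from k distinct to k+1 distinct takes on average 34/(34-k) passengers.
E[T] = 34/34 + 34/33 + 34/32 + ... + 34/2 + 34/1 = 34·H_{34}.
H_{34} = 4.11821, so E[T] = 140.01914.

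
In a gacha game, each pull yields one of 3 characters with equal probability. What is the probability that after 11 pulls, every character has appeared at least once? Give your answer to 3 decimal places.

Let A_i be the event that character i is missing after 11 pulls. By inclusion–exclusion on the A_i,
P(all seen) = Σ_{j=0}^{3} (-1)^j C(3,j)((3-j)/3)^11
= 1.0000 - 0.0347 + 0.0000 - 0.0000
= 0.9653.

0.965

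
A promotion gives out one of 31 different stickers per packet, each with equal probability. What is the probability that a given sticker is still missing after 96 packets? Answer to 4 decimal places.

Each packet misses the fixed sticker with probability (31-1)/31 = 30/31, independently.
P(still missing after 96) = (30/31)^96 = 0.04295.

0.0429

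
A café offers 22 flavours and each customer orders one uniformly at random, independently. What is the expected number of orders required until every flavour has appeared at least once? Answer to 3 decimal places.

81.198

Split into phases: going from k distinct to k+1 distinct takes on average 22/(22-k) orders.
E[T] = 22/22 + 22/21 + 22/20 + ... + 22/2 + 22/1 = 22·H_{22}.
H_{22} = 3.6908, so E[T] = 81.1979.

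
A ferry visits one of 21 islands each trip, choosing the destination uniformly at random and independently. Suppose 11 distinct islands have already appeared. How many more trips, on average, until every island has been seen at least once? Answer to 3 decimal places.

61.508

From k distinct to k+1 distinct takes on average 21/(21-k) trips.
Sum over k = 11,...,20: E = 21/10 + 21/9 + 21/8 + ... + 21/2 + 21/1 = 61.5083.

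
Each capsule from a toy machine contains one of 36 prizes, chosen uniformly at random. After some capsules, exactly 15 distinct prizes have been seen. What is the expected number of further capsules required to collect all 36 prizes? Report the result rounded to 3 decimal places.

The wait to go from k to k+1 distinct prizes is geometric with mean 36/(36-k).
Sum over k = 15,...,35: E = 36/21 + 36/20 + 36/19 + ... + 36/2 + 36/1 = 131.2329.

131.233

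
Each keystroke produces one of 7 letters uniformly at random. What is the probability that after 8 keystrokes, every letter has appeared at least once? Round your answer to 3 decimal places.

By inclusion–exclusion over which letters are missing,
P(all seen) = Σ_{j=0}^{7} (-1)^j C(7,j)((7-j)/7)^8
= 1.0000 - 2.0395 + 1.4230 - 0.3979 + 0.0398 - 0.0009 + 0.0000 - 0.0000
= 0.0245.

0.024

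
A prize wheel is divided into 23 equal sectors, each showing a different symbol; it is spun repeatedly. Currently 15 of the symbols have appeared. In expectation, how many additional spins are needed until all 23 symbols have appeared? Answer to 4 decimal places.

62.5107

The wait to go from k to k+1 distinct symbols is geometric with mean 23/(23-k).
Sum over k = 15,...,22: E = 23/8 + 23/7 + 23/6 + ... + 23/2 + 23/1 = 62.51071.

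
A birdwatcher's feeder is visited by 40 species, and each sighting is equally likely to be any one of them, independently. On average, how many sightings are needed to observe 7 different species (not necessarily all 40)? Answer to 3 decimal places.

Going from k to k+1 distinct takes a geometric number of sightings with mean 40/(40-k).
Sum over k = 0,...,6: E = 40/40 + 40/39 + 40/38 + ... + 40/35 + 40/34 = 7.5898.

7.590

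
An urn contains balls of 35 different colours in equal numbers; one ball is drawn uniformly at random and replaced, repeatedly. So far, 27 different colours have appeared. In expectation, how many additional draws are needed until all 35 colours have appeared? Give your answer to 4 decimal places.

95.1250

From k distinct to k+1 distinct takes on average 35/(35-k) draws.
Sum over k = 27,...,34: E = 35/8 + 35/7 + 35/6 + ... + 35/2 + 35/1 = 95.12500.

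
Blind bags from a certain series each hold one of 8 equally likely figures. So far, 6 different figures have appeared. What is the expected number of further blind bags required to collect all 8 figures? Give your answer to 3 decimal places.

The wait to go from k to k+1 distinct figures is geometric with mean 8/(8-k).
Sum over k = 6,...,7: E = 8/2 + 8/1 = 12.0000.

12.000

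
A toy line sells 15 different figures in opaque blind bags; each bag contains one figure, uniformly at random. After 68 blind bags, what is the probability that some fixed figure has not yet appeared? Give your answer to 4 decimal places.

0.0092

On each blind bag the fixed figure fails to appear with probability 14/15.
P(still missing after 68) = (14/15)^68 = 0.00917.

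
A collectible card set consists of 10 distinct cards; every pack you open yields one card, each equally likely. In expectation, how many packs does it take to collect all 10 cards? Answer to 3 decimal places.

29.290

Split into phases: going from k distinct to k+1 distinct takes on average 10/(10-k) packs.
E[T] = 10/10 + 10/9 + 10/8 + ... + 10/2 + 10/1 = 10·H_{10}.
H_{10} = 2.9290, so E[T] = 29.2897.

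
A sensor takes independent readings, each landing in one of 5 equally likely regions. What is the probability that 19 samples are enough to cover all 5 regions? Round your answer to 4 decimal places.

Let A_i be the event that region i is missing after 19 samples. By inclusion–exclusion on the A_i,
P(all seen) = Σ_{j=0}^{5} (-1)^j C(5,j)((5-j)/5)^19
= 1.00000 - 0.07206 + 0.00061 - 0.00000 + 0.00000 - 0.00000
= 0.92855.

0.9286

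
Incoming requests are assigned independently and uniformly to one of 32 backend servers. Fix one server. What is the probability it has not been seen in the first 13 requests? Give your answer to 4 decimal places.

0.6618

Each request misses the fixed server with probability (32-1)/32 = 31/32, independently.
P(still missing after 13) = (31/32)^13 = 0.66184.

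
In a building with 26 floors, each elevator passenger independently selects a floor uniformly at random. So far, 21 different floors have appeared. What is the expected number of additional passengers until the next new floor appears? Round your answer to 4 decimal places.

The number of passengers until the next new floor is geometric with success probability 5/26, so its mean is 26/5.
E = 26/5 = 5.20000.

5.2000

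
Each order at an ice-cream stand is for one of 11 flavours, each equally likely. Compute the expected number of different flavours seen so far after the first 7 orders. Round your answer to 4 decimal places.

For each flavour, P(seen in 7 orders) = 1 - (10/11)^7 = 0.48684.
By linearity of expectation, E[distinct seen] = 11·(1 - (10/11)^7) = 5.35526.

5.3553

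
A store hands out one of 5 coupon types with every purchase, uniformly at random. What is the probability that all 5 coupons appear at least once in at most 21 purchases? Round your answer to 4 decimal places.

0.9541

Let A_i be the event that coupon i is missing after 21 purchases. By inclusion–exclusion on the A_i,
P(all seen) = Σ_{j=0}^{5} (-1)^j C(5,j)((5-j)/5)^21
= 1.00000 - 0.04612 + 0.00022 - 0.00000 + 0.00000 - 0.00000
= 0.95410.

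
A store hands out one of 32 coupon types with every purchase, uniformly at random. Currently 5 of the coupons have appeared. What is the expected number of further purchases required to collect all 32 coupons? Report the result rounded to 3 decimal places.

124.527

With k distinct coupons already seen, the next new one takes an expected 32/(32-k) purchases.
Sum over k = 5,...,31: E = 32/27 + 32/26 + 32/25 + ... + 32/2 + 32/1 = 124.5266.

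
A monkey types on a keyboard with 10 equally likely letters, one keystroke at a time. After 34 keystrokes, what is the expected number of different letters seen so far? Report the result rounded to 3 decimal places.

9.722

For each letter, P(seen in 34 keystrokes) = 1 - (9/10)^34 = 0.9722.
By linearity of expectation, E[distinct seen] = 10·(1 - (9/10)^34) = 9.7219.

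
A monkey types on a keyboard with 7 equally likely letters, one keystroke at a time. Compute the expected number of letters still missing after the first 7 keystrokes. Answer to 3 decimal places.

2.379

For each letter, P(unseen after 7) = (6/7)^7 = 0.3399.
By linearity of expectation, E[unseen] = 7·(6/7)^7 = 2.3794.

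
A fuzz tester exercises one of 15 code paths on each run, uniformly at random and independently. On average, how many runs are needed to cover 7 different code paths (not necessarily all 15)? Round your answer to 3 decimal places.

With k distinct code paths already seen, the next new one arrives after an expected 15/(15-k) runs.
Sum over k = 0,...,6: E = 15/15 + 15/14 + 15/13 + ... + 15/10 + 15/9 = 9.0056.

9.006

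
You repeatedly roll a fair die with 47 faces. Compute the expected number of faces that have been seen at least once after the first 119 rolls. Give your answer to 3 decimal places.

43.364

For each face, P(seen in 119 rolls) = 1 - (46/47)^119 = 0.9226.
By linearity of expectation, E[distinct seen] = 47·(1 - (46/47)^119) = 43.3639.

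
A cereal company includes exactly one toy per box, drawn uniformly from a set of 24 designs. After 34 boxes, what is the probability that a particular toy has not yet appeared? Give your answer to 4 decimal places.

0.2353

Each box misses the fixed toy with probability (24-1)/24 = 23/24, independently.
P(still missing after 34) = (23/24)^34 = 0.23527.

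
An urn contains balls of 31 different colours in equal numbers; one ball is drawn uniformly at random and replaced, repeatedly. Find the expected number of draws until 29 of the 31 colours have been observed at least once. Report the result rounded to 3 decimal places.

Going from k to k+1 distinct takes a geometric number of draws with mean 31/(31-k).
Sum over k = 0,...,28: E = 31/31 + 31/30 + 31/29 + ... + 31/4 + 31/3 = 78.3446.

78.345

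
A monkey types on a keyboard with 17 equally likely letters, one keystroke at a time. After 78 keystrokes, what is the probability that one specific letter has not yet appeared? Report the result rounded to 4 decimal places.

0.0088

On each keystroke the fixed letter fails to appear with probability 16/17.
P(still missing after 78) = (16/17)^78 = 0.00884.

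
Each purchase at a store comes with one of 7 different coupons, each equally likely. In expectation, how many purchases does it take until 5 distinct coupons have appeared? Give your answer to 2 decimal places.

With k distinct coupons already seen, the next new one arrives after an expected 7/(7-k) purchases.
Sum over k = 0,...,4: E = 7/7 + 7/6 + 7/5 + 7/4 + 7/3 = 7.650.

7.65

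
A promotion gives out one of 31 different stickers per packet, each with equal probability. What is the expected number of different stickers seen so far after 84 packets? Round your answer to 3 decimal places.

For each sticker, P(seen in 84 packets) = 1 - (30/31)^84 = 0.9363.
By linearity of expectation, E[distinct seen] = 31·(1 - (30/31)^84) = 29.0268.

29.027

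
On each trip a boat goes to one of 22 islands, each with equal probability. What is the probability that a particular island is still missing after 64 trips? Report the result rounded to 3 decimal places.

On each trip the fixed island fails to appear with probability 21/22.
P(still missing after 64) = (21/22)^64 = 0.0509.

0.051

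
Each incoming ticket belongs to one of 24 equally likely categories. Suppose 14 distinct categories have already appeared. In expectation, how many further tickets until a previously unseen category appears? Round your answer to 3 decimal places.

2.400

Each ticket yields a new category with probability (24-14)/24 = 10/24, so the wait is geometric with mean 24/10.
E = 24/10 = 2.4000.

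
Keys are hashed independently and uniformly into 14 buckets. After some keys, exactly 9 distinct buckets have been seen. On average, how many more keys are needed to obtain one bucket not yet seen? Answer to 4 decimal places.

The number of keys until the next new bucket is geometric with success probability 5/14, so its mean is 14/5.
E = 14/5 = 2.80000.

2.8000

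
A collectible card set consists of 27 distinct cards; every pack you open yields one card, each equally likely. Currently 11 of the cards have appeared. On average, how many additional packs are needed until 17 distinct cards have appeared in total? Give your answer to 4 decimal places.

12.1975

From k distinct to k+1 distinct takes on average 27/(27-k) packs.
Sum over k = 11,...,16: E = 27/16 + 27/15 + 27/14 + 27/13 + 27/12 + 27/11 = 12.19754.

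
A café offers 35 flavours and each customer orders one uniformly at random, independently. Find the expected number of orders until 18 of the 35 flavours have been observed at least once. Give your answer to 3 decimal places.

Going from k to k+1 distinct takes a geometric number of orders with mean 35/(35-k).
Sum over k = 0,...,17: E = 35/35 + 35/34 + 35/33 + ... + 35/19 + 35/18 = 24.7530.

24.753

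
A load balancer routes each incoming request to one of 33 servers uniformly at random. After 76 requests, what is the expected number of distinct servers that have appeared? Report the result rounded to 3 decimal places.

For each server, P(seen in 76 requests) = 1 - (32/33)^76 = 0.9035.
By linearity of expectation, E[distinct seen] = 33·(1 - (32/33)^76) = 29.8169.

29.817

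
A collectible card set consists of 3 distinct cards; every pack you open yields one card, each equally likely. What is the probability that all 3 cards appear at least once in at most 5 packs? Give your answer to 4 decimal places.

Let A_i be the event that card i is missing after 5 packs. By inclusion–exclusion on the A_i,
P(all seen) = Σ_{j=0}^{3} (-1)^j C(3,j)((3-j)/3)^5
= 1.00000 - 0.39506 + 0.01235 - 0.00000
= 0.61728.

0.6173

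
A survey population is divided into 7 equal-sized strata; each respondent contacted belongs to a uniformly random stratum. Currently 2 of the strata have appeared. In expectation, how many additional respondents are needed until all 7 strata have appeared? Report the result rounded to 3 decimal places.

15.983

With k distinct strata already seen, the next new one takes an expected 7/(7-k) respondents.
Sum over k = 2,...,6: E = 7/5 + 7/4 + 7/3 + 7/2 + 7/1 = 15.9833.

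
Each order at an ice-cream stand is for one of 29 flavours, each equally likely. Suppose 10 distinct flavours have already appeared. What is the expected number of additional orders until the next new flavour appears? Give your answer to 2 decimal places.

Each order yields a new flavour with probability (29-10)/29 = 19/29, so the wait is geometric with mean 29/19.
E = 29/19 = 1.526.

1.53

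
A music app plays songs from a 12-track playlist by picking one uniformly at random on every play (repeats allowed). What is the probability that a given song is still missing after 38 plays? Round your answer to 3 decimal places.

Each play misses the fixed song with probability (12-1)/12 = 11/12, independently.
P(still missing after 38) = (11/12)^38 = 0.0366.

0.037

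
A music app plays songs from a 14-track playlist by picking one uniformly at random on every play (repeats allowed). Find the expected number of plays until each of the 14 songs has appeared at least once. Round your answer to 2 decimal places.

45.52

After k distinct songs have appeared, the next play gives a new one with probability (14-k)/14, so the expected wait for the (k+1)-th is 14/(14-k).
E[T] = 14/14 + 14/13 + 14/12 + ... + 14/2 + 14/1 = 14·H_{14}.
H_{14} = 3.252, so E[T] = 45.522.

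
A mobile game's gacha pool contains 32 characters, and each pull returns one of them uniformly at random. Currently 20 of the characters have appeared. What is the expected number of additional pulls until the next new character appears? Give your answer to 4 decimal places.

Each pull yields a new character with probability (32-20)/32 = 12/32, so the wait is geometric with mean 32/12.
E = 32/12 = 2.66667.

2.6667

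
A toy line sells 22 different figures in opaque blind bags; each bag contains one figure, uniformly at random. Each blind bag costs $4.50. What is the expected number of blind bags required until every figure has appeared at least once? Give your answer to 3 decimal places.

81.198

Split into phases: going from k distinct to k+1 distinct takes on average 22/(22-k) blind bags.
E[T] = 22/22 + 22/21 + 22/20 + ... + 22/2 + 22/1 = 22·H_{22}.
H_{22} = 3.6908, so E[T] = 81.1979.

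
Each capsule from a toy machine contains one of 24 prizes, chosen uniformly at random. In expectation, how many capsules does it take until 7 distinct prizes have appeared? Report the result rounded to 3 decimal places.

8.074

With k distinct prizes already seen, the next new one arrives after an expected 24/(24-k) capsules.
Sum over k = 0,...,6: E = 24/24 + 24/23 + 24/22 + ... + 24/19 + 24/18 = 8.0737.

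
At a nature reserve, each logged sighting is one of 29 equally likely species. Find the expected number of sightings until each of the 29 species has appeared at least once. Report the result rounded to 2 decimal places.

After k distinct species have appeared, the next sighting gives a new one with probability (29-k)/29, so the expected wait for the (k+1)-th is 29/(29-k).
E[T] = 29/29 + 29/28 + 29/27 + ... + 29/2 + 29/1 = 29·H_{29}.
H_{29} = 3.962, so E[T] = 114.888.

114.89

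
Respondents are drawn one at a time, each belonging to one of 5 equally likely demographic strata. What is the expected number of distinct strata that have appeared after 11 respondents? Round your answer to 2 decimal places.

4.57

For each stratum, P(seen in 11 respondents) = 1 - (4/5)^11 = 0.914.
By linearity of expectation, E[distinct seen] = 5·(1 - (4/5)^11) = 4.571.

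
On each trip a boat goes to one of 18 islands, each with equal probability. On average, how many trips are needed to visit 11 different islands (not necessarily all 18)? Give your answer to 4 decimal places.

16.2405

With k distinct islands already seen, the next new one arrives after an expected 18/(18-k) trips.
Sum over k = 0,...,10: E = 18/18 + 18/17 + 18/16 + ... + 18/9 + 18/8 = 16.24052.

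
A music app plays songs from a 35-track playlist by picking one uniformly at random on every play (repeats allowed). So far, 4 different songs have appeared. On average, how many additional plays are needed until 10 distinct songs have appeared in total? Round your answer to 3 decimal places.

The wait to go from k to k+1 distinct songs is geometric with mean 35/(35-k).
Sum over k = 4,...,9: E = 35/31 + 35/30 + 35/29 + 35/28 + 35/27 + 35/26 = 7.3950.

7.395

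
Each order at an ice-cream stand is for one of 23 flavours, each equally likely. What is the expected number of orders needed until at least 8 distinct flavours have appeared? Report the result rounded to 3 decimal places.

With k distinct flavours already seen, the next new one arrives after an expected 23/(23-k) orders.
Sum over k = 0,...,7: E = 23/23 + 23/22 + 23/21 + ... + 23/17 + 23/16 = 9.5694.

9.569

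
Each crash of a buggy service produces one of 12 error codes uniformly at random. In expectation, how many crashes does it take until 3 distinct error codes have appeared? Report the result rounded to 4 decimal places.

With k distinct error codes already seen, the next new one arrives after an expected 12/(12-k) crashes.
Sum over k = 0,...,2: E = 12/12 + 12/11 + 12/10 = 3.29091.

3.2909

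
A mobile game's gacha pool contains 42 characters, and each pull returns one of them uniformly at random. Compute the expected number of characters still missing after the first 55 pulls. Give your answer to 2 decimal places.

For each character, P(unseen after 55) = (41/42)^55 = 0.266.
By linearity of expectation, E[unseen] = 42·(41/42)^55 = 11.160.

11.16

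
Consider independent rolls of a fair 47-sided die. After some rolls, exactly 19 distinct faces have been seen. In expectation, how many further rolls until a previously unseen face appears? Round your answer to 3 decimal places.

The number of rolls until the next new face is geometric with success probability 28/47, so its mean is 47/28.
E = 47/28 = 1.6786.

1.679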